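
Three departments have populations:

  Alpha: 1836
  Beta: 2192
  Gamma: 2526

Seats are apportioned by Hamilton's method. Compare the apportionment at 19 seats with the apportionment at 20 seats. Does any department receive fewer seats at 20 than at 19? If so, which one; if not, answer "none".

At 19 seats: Alpha 5, Beta 7, Gamma 7.
At 20 seats: Alpha 5, Beta 7, Gamma 8.
No department's allocation decreased.

none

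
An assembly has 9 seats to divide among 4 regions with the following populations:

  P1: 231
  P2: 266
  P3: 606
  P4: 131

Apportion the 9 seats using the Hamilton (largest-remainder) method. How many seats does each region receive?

P1 2, P2 2, P3 4, P4 1

The standard divisor is 1234/9 ≈ 137.111.
Standard quotas: P1 1.685, P2 1.940, P3 4.420, P4 0.955.
Lower quotas: P1 1, P2 1, P3 4, P4 0 (sum 6, leaving 3 seats).
Remainders in descending order: P4 0.955, P2 0.940, P1 0.685, P3 0.420.
The surplus seats go to P4, P2, P1.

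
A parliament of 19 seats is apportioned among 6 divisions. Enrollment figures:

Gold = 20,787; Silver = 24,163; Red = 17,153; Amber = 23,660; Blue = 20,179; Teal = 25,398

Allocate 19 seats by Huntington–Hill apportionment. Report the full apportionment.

Gold 3; Silver 3; Red 3; Amber 3; Blue 3; Teal 4

With divisor 6989: modified quotas Gold 2.974, Silver 3.457, Red 2.454, Amber 3.385, Blue 2.887, Teal 3.634.
Geometric-mean thresholds: Gold √(2·3)=2.449, Silver √(3·4)=3.464, Red √(2·3)=2.449, Amber √(3·4)=3.464, Blue √(2·3)=2.449, Teal √(3·4)=3.464.
Each quota rounded against its threshold gives Gold 3, Silver 3, Red 3, Amber 3, Blue 3, Teal 4 (total 19).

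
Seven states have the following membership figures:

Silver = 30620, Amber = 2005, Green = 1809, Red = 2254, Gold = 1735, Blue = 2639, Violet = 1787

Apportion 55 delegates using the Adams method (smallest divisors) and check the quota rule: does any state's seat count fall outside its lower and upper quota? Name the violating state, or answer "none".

Silver

Standard quotas: Silver 39.303, Amber 2.574, Green 2.322, Red 2.893, Gold 2.227, Blue 3.387, Violet 2.294.
Adams allocation: Silver 36, Amber 3, Green 3, Red 3, Gold 3, Blue 4, Violet 3.
Silver has quota 39.303 (lower 39, upper 40) but receives 36 — outside the quota interval.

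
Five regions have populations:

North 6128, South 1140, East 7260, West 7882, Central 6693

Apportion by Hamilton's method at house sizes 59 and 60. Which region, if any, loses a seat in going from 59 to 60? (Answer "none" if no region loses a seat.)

At 59 seats: North 12, South 2, East 15, West 16, Central 14.
At 60 seats: North 13, South 2, East 15, West 16, Central 14.
No region's allocation decreased.

none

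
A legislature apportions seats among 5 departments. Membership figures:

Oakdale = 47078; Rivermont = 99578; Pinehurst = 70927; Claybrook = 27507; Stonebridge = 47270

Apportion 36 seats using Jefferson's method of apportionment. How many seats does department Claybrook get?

Standard divisor 292360/36 ≈ 8121.111; standard quotas: Oakdale 5.797, Rivermont 12.262, Pinehurst 8.734, Claybrook 3.387, Stonebridge 5.821.
Rounding down gives 5, 12, 8, 3, 5 = 33 seats, so the divisor must be adjusted.
With modified divisor 7800: modified quotas Oakdale 6.036, Rivermont 12.766, Pinehurst 9.093, Claybrook 3.527, Stonebridge 6.060.
Rounding down: Oakdale 6, Rivermont 12, Pinehurst 9, Claybrook 3, Stonebridge 6 (total 36).
Claybrook receives 3.

3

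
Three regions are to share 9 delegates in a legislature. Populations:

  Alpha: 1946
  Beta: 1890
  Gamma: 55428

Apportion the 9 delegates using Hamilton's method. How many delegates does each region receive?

Total 59264; standard divisor 59264/9 ≈ 6584.889.
Standard quotas: Alpha 0.2955, Beta 0.2870, Gamma 8.4175.
Lower quotas: Alpha 0, Beta 0, Gamma 8 (sum 8, leaving 1 seat).
Remainders in descending order: Gamma 0.4175, Alpha 0.2955, Beta 0.2870.
The surplus seat goes to Gamma.

Alpha: 0; Beta: 0; Gamma: 9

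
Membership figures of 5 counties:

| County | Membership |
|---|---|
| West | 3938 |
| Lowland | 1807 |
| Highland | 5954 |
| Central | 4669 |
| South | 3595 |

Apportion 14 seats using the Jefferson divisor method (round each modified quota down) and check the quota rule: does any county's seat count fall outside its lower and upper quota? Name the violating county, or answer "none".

none

Standard quotas: West 2.762, Lowland 1.267, Highland 4.176, Central 3.274, South 2.521.
Jefferson allocation: West 3, Lowland 1, Highland 4, Central 3, South 3.
Every allocation lies between the lower and upper quota.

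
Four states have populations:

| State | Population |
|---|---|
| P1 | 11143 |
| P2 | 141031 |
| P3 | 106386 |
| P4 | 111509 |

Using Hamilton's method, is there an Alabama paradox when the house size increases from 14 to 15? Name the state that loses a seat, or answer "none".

P1

At 14 seats: P1 1, P2 5, P3 4, P4 4.
At 15 seats: P1 0, P2 6, P3 4, P4 5.
P1 drops from 1 to 0.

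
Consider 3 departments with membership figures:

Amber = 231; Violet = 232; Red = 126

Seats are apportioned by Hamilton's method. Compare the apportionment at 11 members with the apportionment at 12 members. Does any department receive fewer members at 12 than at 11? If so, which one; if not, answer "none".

Red

At 11 seats: Amber 4, Violet 4, Red 3.
At 12 seats: Amber 5, Violet 5, Red 2.
Red drops from 3 to 2.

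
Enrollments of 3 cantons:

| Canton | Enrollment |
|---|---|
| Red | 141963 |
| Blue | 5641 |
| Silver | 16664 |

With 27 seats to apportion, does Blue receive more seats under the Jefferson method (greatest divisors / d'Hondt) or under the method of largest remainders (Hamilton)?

Jefferson: Red 25, Blue 0, Silver 2.
Hamilton: Red 23, Blue 1, Silver 3.
Blue gets 0 under Jefferson and 1 under Hamilton.

Hamilton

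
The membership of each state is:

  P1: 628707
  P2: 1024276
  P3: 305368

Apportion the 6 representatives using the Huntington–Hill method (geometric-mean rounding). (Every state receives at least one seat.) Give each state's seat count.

With divisor 356921: modified quotas P1 1.761, P2 2.870, P3 0.856.
Geometric-mean thresholds: P1 √(1·2)=1.414, P2 √(2·3)=2.449, P3 (min 1).
Each quota rounded against its threshold gives P1 2, P2 3, P3 1 (total 6).

P1 2; P2 3; P3 1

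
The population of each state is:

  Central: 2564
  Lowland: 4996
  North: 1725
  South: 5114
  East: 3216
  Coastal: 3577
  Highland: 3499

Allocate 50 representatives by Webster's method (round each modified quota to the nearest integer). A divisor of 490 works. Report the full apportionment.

With modified divisor 490: modified quotas Central 5.233, Lowland 10.196, North 3.520, South 10.437, East 6.563, Coastal 7.300, Highland 7.141.
Rounding to the nearest integer: Central 5, Lowland 10, North 4, South 10, East 7, Coastal 7, Highland 7 (total 50).

Central 5, Lowland 10, North 4, South 10, East 7, Coastal 7, Highland 7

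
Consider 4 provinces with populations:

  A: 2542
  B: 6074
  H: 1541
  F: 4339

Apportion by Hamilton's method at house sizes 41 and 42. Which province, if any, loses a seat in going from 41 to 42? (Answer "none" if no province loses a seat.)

H

At 41 seats: A 7, B 17, H 5, F 12.
At 42 seats: A 7, B 18, H 4, F 13.
H drops from 5 to 4.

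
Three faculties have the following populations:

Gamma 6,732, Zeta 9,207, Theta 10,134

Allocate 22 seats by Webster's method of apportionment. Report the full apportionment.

Standard divisor 26073/22 ≈ 1185.136; standard quotas: Gamma 5.680, Zeta 7.769, Theta 8.551.
Rounding to the nearest integer gives 6, 8, 9 = 23 seats, so the divisor must be adjusted.
With modified divisor 1200: modified quotas Gamma 5.610, Zeta 7.673, Theta 8.445.
Rounding to the nearest integer: Gamma 6, Zeta 8, Theta 8 (total 22).

Gamma: 6, Zeta: 8, Theta: 8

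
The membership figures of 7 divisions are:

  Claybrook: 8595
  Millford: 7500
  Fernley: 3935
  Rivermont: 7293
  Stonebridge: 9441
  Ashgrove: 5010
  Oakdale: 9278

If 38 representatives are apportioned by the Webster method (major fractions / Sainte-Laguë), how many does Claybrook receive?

6

Standard divisor 51052/38 ≈ 1343.474; standard quotas: Claybrook 6.398, Millford 5.583, Fernley 2.929, Rivermont 5.428, Stonebridge 7.027, Ashgrove 3.729, Oakdale 6.906.
Rounding to the nearest integer gives Claybrook 6, Millford 6, Fernley 3, Rivermont 5, Stonebridge 7, Ashgrove 4, Oakdale 7 — total 38, matching the house size, so no adjustment is needed.
Claybrook receives 6.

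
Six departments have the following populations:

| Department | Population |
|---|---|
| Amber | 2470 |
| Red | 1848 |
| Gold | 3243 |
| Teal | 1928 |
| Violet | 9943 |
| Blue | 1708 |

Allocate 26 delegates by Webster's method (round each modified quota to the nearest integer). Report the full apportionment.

Standard divisor 21140/26 ≈ 813.077; standard quotas: Amber 3.038, Red 2.273, Gold 3.989, Teal 2.371, Violet 12.229, Blue 2.101.
Rounding to the nearest integer gives 3, 2, 4, 2, 12, 2 = 25 seats, so the divisor must be adjusted.
With modified divisor 780: modified quotas Amber 3.167, Red 2.369, Gold 4.158, Teal 2.472, Violet 12.747, Blue 2.190.
Rounding to the nearest integer: Amber 3, Red 2, Gold 4, Teal 2, Violet 13, Blue 2 (total 26).

Amber=3, Red=2, Gold=4, Teal=2, Violet=13, Blue=2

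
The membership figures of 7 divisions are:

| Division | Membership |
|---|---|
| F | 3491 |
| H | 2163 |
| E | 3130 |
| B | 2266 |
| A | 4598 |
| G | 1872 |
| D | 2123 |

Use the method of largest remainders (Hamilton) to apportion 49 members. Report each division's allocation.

F 9, H 5, E 8, B 6, A 11, G 5, D 5

Standard divisor: 19643 ÷ 49 ≈ 400.878.
Standard quotas: F 8.708, H 5.396, E 7.808, B 5.653, A 11.470, G 4.670, D 5.296.
Lower quotas: F 8, H 5, E 7, B 5, A 11, G 4, D 5 (sum 45, leaving 4 seats).
Remainders in descending order: E 0.808, F 0.708, G 0.670, B 0.653, A 0.470, H 0.396, D 0.296.
The surplus seats go to E, F, G, B.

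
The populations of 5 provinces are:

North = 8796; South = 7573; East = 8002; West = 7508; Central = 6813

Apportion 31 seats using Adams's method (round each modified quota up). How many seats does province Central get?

6

Standard divisor 38692/31 ≈ 1248.129; standard quotas: North 7.047, South 6.067, East 6.411, West 6.015, Central 5.459.
Rounding up gives 8, 7, 7, 7, 6 = 35 seats, so the divisor must be adjusted.
With modified divisor 1350: modified quotas North 6.516, South 5.610, East 5.927, West 5.561, Central 5.047.
Rounding up: North 7, South 6, East 6, West 6, Central 6 (total 31).
Central receives 6.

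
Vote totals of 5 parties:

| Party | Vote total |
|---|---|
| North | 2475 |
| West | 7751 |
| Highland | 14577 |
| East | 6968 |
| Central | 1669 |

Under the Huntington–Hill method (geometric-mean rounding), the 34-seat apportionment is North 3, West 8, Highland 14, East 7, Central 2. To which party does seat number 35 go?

Priority for the next seat is population ÷ (√(s·(s+1))).
Priorities: North 714.471, West 913.464, Highland 1005.909, East 931.138, Central 681.366.
Highest priority: Highland.

Highland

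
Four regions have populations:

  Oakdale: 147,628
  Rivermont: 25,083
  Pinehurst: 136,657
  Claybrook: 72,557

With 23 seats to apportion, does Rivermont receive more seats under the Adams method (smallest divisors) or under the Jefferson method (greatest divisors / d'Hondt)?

Adams: Oakdale 9, Rivermont 2, Pinehurst 8, Claybrook 4.
Jefferson: Oakdale 9, Rivermont 1, Pinehurst 9, Claybrook 4.
Rivermont gets 2 under Adams and 1 under Jefferson.

Adams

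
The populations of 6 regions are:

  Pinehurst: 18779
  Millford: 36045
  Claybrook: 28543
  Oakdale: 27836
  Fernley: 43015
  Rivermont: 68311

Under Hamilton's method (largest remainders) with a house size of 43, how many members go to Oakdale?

Total 222529; standard divisor 222529/43 ≈ 5175.093.
Standard quotas: Pinehurst 3.6287, Millford 6.9651, Claybrook 5.5155, Oakdale 5.3788, Fernley 8.3119, Rivermont 13.2000.
Lower quotas: Pinehurst 3, Millford 6, Claybrook 5, Oakdale 5, Fernley 8, Rivermont 13 (sum 40, leaving 3 seats).
Remainders in descending order: Millford 0.9651, Pinehurst 0.6287, Claybrook 0.5155, Oakdale 0.3788, Fernley 0.3119, Rivermont 0.2000.
The surplus seats go to Millford, Pinehurst, Claybrook.
Oakdale receives 5.

5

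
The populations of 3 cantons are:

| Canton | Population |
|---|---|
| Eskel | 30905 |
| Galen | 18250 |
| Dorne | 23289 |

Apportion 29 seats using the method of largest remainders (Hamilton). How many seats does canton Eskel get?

Total 72444; standard divisor 72444/29 ≈ 2498.069.
Standard quotas: Eskel 12.3716, Galen 7.3056, Dorne 9.3228.
Lower quotas: Eskel 12, Galen 7, Dorne 9 (sum 28, leaving 1 seat).
Remainders in descending order: Eskel 0.3716, Dorne 0.3228, Galen 0.3056.
Largest remainder: Eskel receives the extra seat.
Eskel receives 13.

13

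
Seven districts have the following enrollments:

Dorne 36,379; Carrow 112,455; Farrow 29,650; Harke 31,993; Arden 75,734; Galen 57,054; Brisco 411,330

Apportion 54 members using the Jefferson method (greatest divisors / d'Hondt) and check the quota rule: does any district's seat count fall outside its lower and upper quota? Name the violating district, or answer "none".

Brisco

Standard quotas: Dorne 2.603, Carrow 8.047, Farrow 2.122, Harke 2.289, Arden 5.420, Galen 4.083, Brisco 29.435.
Jefferson allocation: Dorne 2, Carrow 8, Farrow 2, Harke 2, Arden 5, Galen 4, Brisco 31.
Brisco has quota 29.435 (lower 29, upper 30) but receives 31 — outside the quota interval.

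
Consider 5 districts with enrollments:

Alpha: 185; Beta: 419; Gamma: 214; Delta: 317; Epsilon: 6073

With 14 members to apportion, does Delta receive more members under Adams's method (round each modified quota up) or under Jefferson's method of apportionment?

Adams

Adams: Alpha 1, Beta 1, Gamma 1, Delta 1, Epsilon 10.
Jefferson: Alpha 0, Beta 0, Gamma 0, Delta 0, Epsilon 14.
Delta gets 1 under Adams and 0 under Jefferson.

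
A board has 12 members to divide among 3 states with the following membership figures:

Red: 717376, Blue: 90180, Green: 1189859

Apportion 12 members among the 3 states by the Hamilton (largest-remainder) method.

Total 1997415; standard divisor 1997415/12 ≈ 166451.25.
Standard quotas: Red 4.3098, Blue 0.5418, Green 7.1484.
Lower quotas: Red 4, Blue 0, Green 7 (sum 11, leaving 1 seat).
Remainders in descending order: Blue 0.5418, Red 0.3098, Green 0.1484.
The surplus seat goes to Blue.

Red 4, Blue 1, Green 7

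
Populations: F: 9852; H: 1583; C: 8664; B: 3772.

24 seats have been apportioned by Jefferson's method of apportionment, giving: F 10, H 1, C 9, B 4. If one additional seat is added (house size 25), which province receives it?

Priority for the next seat is population ÷ (current seats + 1).
Priorities: F 895.636, H 791.500, C 866.400, B 754.400.
Highest priority: F.

F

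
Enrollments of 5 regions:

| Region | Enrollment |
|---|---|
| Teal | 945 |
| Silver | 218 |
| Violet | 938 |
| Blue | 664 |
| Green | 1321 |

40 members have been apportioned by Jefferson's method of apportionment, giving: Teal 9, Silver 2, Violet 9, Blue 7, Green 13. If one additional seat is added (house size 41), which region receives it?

Priority for the next seat is population ÷ (current seats + 1).
Priorities: Teal 94.500, Silver 72.667, Violet 93.800, Blue 83.000, Green 94.357.
Highest priority: Teal.

Teal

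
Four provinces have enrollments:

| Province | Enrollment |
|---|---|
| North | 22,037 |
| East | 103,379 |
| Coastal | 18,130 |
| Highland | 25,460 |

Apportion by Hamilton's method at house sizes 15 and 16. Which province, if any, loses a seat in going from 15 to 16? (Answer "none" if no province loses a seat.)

At 15 seats: North 2, East 9, Coastal 2, Highland 2.
At 16 seats: North 2, East 10, Coastal 2, Highland 2.
No province's allocation decreased.

none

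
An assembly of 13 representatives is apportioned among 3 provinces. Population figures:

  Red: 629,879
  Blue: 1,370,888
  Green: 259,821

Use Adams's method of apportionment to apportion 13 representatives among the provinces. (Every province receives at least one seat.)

Standard divisor 2260588/13 ≈ 173891.385; standard quotas: Red 3.622, Blue 7.884, Green 1.494.
Rounding up gives 4, 8, 2 = 14 seats, so the divisor must be adjusted.
With modified divisor 202900: modified quotas Red 3.104, Blue 6.756, Green 1.281.
Rounding up: Red 4, Blue 7, Green 2 (total 13).

Red 4; Blue 7; Green 2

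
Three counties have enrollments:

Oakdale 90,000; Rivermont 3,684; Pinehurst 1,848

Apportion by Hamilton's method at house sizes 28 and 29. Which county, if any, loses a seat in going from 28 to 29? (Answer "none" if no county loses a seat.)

none

At 28 seats: Oakdale 26, Rivermont 1, Pinehurst 1.
At 29 seats: Oakdale 27, Rivermont 1, Pinehurst 1.
No county's allocation decreased.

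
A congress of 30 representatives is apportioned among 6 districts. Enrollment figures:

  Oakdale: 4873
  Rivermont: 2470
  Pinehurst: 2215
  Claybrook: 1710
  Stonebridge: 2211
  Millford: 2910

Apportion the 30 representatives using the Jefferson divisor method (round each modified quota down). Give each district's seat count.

Oakdale: 9; Rivermont: 5; Pinehurst: 4; Claybrook: 3; Stonebridge: 4; Millford: 5

Standard divisor 16389/30 ≈ 546.3; standard quotas: Oakdale 8.920, Rivermont 4.521, Pinehurst 4.055, Claybrook 3.130, Stonebridge 4.047, Millford 5.327.
Rounding down gives 8, 4, 4, 3, 4, 5 = 28 seats, so the divisor must be adjusted.
With modified divisor 490: modified quotas Oakdale 9.945, Rivermont 5.041, Pinehurst 4.520, Claybrook 3.490, Stonebridge 4.512, Millford 5.939.
Rounding down: Oakdale 9, Rivermont 5, Pinehurst 4, Claybrook 3, Stonebridge 4, Millford 5 (total 30).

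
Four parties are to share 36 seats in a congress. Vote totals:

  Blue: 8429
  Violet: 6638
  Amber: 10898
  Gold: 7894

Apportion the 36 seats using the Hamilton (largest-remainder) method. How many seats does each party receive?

Blue=9, Violet=7, Amber=12, Gold=8

The standard divisor is 33859/36 ≈ 940.528.
Standard quotas: Blue 8.9620, Violet 7.0577, Amber 11.5871, Gold 8.3932.
Lower quotas: Blue 8, Violet 7, Amber 11, Gold 8 (sum 34, leaving 2 seats).
Remainders in descending order: Blue 0.9620, Amber 0.5871, Gold 0.3932, Violet 0.0577.
The surplus seats go to Blue, Amber.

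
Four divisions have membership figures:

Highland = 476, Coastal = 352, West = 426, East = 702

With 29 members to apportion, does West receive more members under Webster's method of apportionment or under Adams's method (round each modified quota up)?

Adams

Webster: Highland 7, Coastal 5, West 6, East 11.
Adams: Highland 7, Coastal 5, West 7, East 10.
West gets 6 under Webster and 7 under Adams.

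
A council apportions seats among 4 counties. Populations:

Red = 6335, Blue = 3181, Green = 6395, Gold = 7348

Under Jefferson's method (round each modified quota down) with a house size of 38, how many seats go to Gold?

Standard divisor 23259/38 ≈ 612.079; standard quotas: Red 10.350, Blue 5.197, Green 10.448, Gold 12.005.
Rounding down gives 10, 5, 10, 12 = 37 seats, so the divisor must be adjusted.
With modified divisor 580: modified quotas Red 10.922, Blue 5.484, Green 11.026, Gold 12.669.
Rounding down: Red 10, Blue 5, Green 11, Gold 12 (total 38).
Gold receives 12.

12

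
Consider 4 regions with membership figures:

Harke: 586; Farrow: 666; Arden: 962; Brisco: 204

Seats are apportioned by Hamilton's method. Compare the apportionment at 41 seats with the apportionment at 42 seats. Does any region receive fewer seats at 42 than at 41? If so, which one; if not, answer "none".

At 41 seats: Harke 10, Farrow 11, Arden 16, Brisco 4.
At 42 seats: Harke 10, Farrow 12, Arden 17, Brisco 3.
Brisco drops from 4 to 3.

Brisco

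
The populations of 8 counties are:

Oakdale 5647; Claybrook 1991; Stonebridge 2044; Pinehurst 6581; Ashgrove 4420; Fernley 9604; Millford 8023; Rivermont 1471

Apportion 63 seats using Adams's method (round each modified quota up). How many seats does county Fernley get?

15

Standard divisor 39781/63 ≈ 631.444; standard quotas: Oakdale 8.943, Claybrook 3.153, Stonebridge 3.237, Pinehurst 10.422, Ashgrove 7.000, Fernley 15.210, Millford 12.706, Rivermont 2.330.
Rounding up gives 9, 4, 4, 11, 7, 16, 13, 3 = 67 seats, so the divisor must be adjusted.
With modified divisor 670: modified quotas Oakdale 8.428, Claybrook 2.972, Stonebridge 3.051, Pinehurst 9.822, Ashgrove 6.597, Fernley 14.334, Millford 11.975, Rivermont 2.196.
Rounding up: Oakdale 9, Claybrook 3, Stonebridge 4, Pinehurst 10, Ashgrove 7, Fernley 15, Millford 12, Rivermont 3 (total 63).
Fernley receives 15.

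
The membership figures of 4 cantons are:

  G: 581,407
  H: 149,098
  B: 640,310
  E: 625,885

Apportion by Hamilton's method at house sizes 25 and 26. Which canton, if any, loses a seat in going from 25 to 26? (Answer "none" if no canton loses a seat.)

none

At 25 seats: G 7, H 2, B 8, E 8.
At 26 seats: G 8, H 2, B 8, E 8.
No canton's allocation decreased.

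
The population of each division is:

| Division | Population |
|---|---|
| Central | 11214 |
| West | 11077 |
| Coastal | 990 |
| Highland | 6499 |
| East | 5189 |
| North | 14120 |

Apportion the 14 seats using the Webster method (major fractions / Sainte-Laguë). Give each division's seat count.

Central 3; West 3; Coastal 0; Highland 2; East 2; North 4

Standard divisor 49089/14 ≈ 3506.357; standard quotas: Central 3.198, West 3.159, Coastal 0.282, Highland 1.853, East 1.480, North 4.027.
Rounding to the nearest integer gives 3, 3, 0, 2, 1, 4 = 13 seats, so the divisor must be adjusted.
With modified divisor 3300: modified quotas Central 3.398, West 3.357, Coastal 0.300, Highland 1.969, East 1.572, North 4.279.
Rounding to the nearest integer: Central 3, West 3, Coastal 0, Highland 2, East 2, North 4 (total 14).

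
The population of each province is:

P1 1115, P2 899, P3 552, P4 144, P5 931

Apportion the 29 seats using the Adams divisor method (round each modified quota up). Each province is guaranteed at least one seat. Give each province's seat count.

Standard divisor 3641/29 ≈ 125.552; standard quotas: P1 8.881, P2 7.160, P3 4.397, P4 1.147, P5 7.415.
Rounding up gives 9, 8, 5, 2, 8 = 32 seats, so the divisor must be adjusted.
With modified divisor 139: modified quotas P1 8.022, P2 6.468, P3 3.971, P4 1.036, P5 6.698.
Rounding up: P1 9, P2 7, P3 4, P4 2, P5 7 (total 29).

P1 9; P2 7; P3 4; P4 2; P5 7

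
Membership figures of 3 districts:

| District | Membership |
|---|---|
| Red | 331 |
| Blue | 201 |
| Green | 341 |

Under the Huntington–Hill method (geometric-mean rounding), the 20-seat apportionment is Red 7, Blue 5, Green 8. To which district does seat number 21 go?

Red

Priority for the next seat is population ÷ (√(s·(s+1))).
Priorities: Red 44.232, Blue 36.697, Green 40.187.
Highest priority: Red.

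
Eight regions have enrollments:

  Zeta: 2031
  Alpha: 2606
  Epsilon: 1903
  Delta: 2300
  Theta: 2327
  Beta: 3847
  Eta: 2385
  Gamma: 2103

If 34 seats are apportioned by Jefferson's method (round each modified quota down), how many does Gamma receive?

Standard divisor 19502/34 ≈ 573.588; standard quotas: Zeta 3.541, Alpha 4.543, Epsilon 3.318, Delta 4.010, Theta 4.057, Beta 6.707, Eta 4.158, Gamma 3.666.
Rounding down gives 3, 4, 3, 4, 4, 6, 4, 3 = 31 seats, so the divisor must be adjusted.
With modified divisor 514: modified quotas Zeta 3.951, Alpha 5.070, Epsilon 3.702, Delta 4.475, Theta 4.527, Beta 7.484, Eta 4.640, Gamma 4.091.
Rounding down: Zeta 3, Alpha 5, Epsilon 3, Delta 4, Theta 4, Beta 7, Eta 4, Gamma 4 (total 34).
Gamma receives 4.

4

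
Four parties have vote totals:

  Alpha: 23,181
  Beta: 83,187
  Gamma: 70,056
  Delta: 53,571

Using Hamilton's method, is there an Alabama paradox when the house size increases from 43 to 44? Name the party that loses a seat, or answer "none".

At 43 seats: Alpha 4, Beta 16, Gamma 13, Delta 10.
At 44 seats: Alpha 5, Beta 16, Gamma 13, Delta 10.
No party's allocation decreased.

none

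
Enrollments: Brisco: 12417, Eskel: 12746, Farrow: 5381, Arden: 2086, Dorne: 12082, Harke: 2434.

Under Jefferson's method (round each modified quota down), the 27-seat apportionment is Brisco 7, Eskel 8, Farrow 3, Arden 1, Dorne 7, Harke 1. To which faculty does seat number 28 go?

Brisco

Priority for the next seat is population ÷ (current seats + 1).
Priorities: Brisco 1552.125, Eskel 1416.222, Farrow 1345.250, Arden 1043.000, Dorne 1510.250, Harke 1217.000.
Highest priority: Brisco.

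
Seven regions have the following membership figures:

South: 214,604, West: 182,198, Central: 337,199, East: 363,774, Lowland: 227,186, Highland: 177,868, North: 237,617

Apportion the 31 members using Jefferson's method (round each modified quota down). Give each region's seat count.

Standard divisor 1740446/31 ≈ 56143.419; standard quotas: South 3.822, West 3.245, Central 6.006, East 6.479, Lowland 4.047, Highland 3.168, North 4.232.
Rounding down gives 3, 3, 6, 6, 4, 3, 4 = 29 seats, so the divisor must be adjusted.
With modified divisor 50100: modified quotas South 4.284, West 3.637, Central 6.731, East 7.261, Lowland 4.535, Highland 3.550, North 4.743.
Rounding down: South 4, West 3, Central 6, East 7, Lowland 4, Highland 3, North 4 (total 31).

South 4, West 3, Central 6, East 7, Lowland 4, Highland 3, North 4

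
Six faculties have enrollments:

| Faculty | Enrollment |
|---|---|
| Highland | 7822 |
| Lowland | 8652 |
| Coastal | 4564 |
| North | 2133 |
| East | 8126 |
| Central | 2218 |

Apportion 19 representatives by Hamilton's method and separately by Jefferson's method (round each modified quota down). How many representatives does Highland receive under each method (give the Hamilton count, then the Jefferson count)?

4 and 5

Hamilton: Highland 4, Lowland 5, Coastal 3, North 1, East 5, Central 1.
Jefferson: Highland 5, Lowland 5, Coastal 2, North 1, East 5, Central 1.
Highland gets 4 under Hamilton and 5 under Jefferson.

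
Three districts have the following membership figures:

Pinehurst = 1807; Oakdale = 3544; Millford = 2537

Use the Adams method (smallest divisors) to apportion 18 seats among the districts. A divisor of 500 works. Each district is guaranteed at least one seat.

With modified divisor 500: modified quotas Pinehurst 3.614, Oakdale 7.088, Millford 5.074.
Rounding up: Pinehurst 4, Oakdale 8, Millford 6 (total 18).

Pinehurst 4, Oakdale 8, Millford 6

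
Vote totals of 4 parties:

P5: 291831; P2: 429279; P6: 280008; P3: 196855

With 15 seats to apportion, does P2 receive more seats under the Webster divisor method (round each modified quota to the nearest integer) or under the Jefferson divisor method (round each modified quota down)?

Webster: P5 4, P2 5, P6 4, P3 2.
Jefferson: P5 4, P2 6, P6 3, P3 2.
P2 gets 5 under Webster and 6 under Jefferson.

Jefferson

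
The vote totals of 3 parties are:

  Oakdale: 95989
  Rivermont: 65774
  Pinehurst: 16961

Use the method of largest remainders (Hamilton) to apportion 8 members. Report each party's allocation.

Oakdale: 4, Rivermont: 3, Pinehurst: 1

Total 178724; standard divisor 178724/8 ≈ 22340.5.
Standard quotas: Oakdale 4.2966, Rivermont 2.9442, Pinehurst 0.7592.
Lower quotas: Oakdale 4, Rivermont 2, Pinehurst 0 (sum 6, leaving 2 seats).
Remainders in descending order: Rivermont 0.9442, Pinehurst 0.7592, Oakdale 0.2966.
Largest remainders: Rivermont, Pinehurst receive the extra seats.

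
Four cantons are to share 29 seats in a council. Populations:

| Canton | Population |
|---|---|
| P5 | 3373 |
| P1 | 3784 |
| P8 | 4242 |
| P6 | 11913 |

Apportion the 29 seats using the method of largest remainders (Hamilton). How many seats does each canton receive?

P5 4; P1 5; P8 5; P6 15

Standard divisor: 23312 ÷ 29 ≈ 803.862.
Standard quotas: P5 4.1960, P1 4.7073, P8 5.2770, P6 14.8197.
Lower quotas: P5 4, P1 4, P8 5, P6 14 (sum 27, leaving 2 seats).
Remainders in descending order: P6 0.8197, P1 0.7073, P8 0.2770, P5 0.1960.
Largest remainders: P6, P1 receive the extra seats.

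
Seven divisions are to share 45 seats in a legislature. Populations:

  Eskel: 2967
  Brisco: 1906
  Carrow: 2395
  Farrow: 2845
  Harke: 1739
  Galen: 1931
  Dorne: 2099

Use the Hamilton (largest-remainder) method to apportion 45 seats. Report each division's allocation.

Eskel=8, Brisco=5, Carrow=7, Farrow=8, Harke=5, Galen=6, Dorne=6

The standard divisor is 15882/45 ≈ 352.933.
Standard quotas: Eskel 8.407, Brisco 5.400, Carrow 6.786, Farrow 8.061, Harke 4.927, Galen 5.471, Dorne 5.947.
Lower quotas: Eskel 8, Brisco 5, Carrow 6, Farrow 8, Harke 4, Galen 5, Dorne 5 (sum 41, leaving 4 seats).
Remainders in descending order: Dorne 0.947, Harke 0.927, Carrow 0.786, Galen 0.471, Eskel 0.407, Brisco 0.400, Farrow 0.061.
The surplus seats go to Dorne, Harke, Carrow, Galen.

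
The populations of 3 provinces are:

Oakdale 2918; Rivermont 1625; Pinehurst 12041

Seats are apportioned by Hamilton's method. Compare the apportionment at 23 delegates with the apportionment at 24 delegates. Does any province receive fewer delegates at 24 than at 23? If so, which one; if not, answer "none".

At 23 seats: Oakdale 4, Rivermont 2, Pinehurst 17.
At 24 seats: Oakdale 4, Rivermont 2, Pinehurst 18.
No province's allocation decreased.

none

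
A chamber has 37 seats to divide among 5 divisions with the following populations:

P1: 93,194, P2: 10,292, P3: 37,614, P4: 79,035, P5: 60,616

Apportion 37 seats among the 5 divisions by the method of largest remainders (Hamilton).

P1=12, P2=1, P3=5, P4=11, P5=8

Standard divisor: 280751 ÷ 37 ≈ 7587.865.
Standard quotas: P1 12.2820, P2 1.3564, P3 4.9571, P4 10.4160, P5 7.9885.
Lower quotas: P1 12, P2 1, P3 4, P4 10, P5 7 (sum 34, leaving 3 seats).
Remainders in descending order: P5 0.9885, P3 0.9571, P4 0.4160, P2 0.3564, P1 0.2820.
Largest remainders: P5, P3, P4 receive the extra seats.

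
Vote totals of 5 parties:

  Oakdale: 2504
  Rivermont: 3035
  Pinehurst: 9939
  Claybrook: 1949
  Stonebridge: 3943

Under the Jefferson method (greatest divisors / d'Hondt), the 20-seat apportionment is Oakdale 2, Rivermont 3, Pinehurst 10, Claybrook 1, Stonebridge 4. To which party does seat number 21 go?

Claybrook

Priority for the next seat is population ÷ (current seats + 1).
Priorities: Oakdale 834.667, Rivermont 758.750, Pinehurst 903.545, Claybrook 974.500, Stonebridge 788.600.
Highest priority: Claybrook.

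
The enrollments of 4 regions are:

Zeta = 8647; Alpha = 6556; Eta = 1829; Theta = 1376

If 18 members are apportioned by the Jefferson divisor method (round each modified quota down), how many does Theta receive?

Standard divisor 18408/18 ≈ 1022.667; standard quotas: Zeta 8.455, Alpha 6.411, Eta 1.788, Theta 1.346.
Rounding down gives 8, 6, 1, 1 = 16 seats, so the divisor must be adjusted.
With modified divisor 930: modified quotas Zeta 9.298, Alpha 7.049, Eta 1.967, Theta 1.480.
Rounding down: Zeta 9, Alpha 7, Eta 1, Theta 1 (total 18).
Theta receives 1.

1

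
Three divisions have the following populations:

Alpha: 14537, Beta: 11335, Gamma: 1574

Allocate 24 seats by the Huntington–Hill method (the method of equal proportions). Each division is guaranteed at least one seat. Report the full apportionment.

Alpha=13, Beta=10, Gamma=1

With divisor 1138: modified quotas Alpha 12.774, Beta 9.960, Gamma 1.383.
Geometric-mean thresholds: Alpha √(12·13)=12.490, Beta √(9·10)=9.487, Gamma √(1·2)=1.414.
Each quota rounded against its threshold gives Alpha 13, Beta 10, Gamma 1 (total 24).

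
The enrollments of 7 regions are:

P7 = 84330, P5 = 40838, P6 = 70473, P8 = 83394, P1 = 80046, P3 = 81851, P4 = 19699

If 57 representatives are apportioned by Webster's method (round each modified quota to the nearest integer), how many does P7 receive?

Standard divisor 460631/57 ≈ 8081.246; standard quotas: P7 10.435, P5 5.053, P6 8.721, P8 10.319, P1 9.905, P3 10.129, P4 2.438.
Rounding to the nearest integer gives 10, 5, 9, 10, 10, 10, 2 = 56 seats, so the divisor must be adjusted.
With modified divisor 8000: modified quotas P7 10.541, P5 5.105, P6 8.809, P8 10.424, P1 10.006, P3 10.231, P4 2.462.
Rounding to the nearest integer: P7 11, P5 5, P6 9, P8 10, P1 10, P3 10, P4 2 (total 57).
P7 receives 11.

11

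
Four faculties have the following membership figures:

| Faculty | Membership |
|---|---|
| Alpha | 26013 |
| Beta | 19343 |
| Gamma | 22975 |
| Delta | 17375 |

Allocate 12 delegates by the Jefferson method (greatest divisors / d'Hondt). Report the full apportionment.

Alpha 4; Beta 3; Gamma 3; Delta 2

Standard divisor 85706/12 ≈ 7142.167; standard quotas: Alpha 3.642, Beta 2.708, Gamma 3.217, Delta 2.433.
Rounding down gives 3, 2, 3, 2 = 10 seats, so the divisor must be adjusted.
With modified divisor 6100: modified quotas Alpha 4.264, Beta 3.171, Gamma 3.766, Delta 2.848.
Rounding down: Alpha 4, Beta 3, Gamma 3, Delta 2 (total 12).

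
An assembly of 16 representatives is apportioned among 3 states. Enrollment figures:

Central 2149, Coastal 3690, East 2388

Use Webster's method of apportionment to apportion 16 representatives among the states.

Standard divisor 8227/16 ≈ 514.188; standard quotas: Central 4.179, Coastal 7.176, East 4.644.
Rounding to the nearest integer gives Central 4, Coastal 7, East 5 — total 16, matching the house size, so no adjustment is needed.

Central: 4; Coastal: 7; East: 5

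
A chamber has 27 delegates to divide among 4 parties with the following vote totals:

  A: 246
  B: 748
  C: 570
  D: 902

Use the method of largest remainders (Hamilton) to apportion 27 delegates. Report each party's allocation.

The standard divisor is 2466/27 ≈ 91.333.
Standard quotas: A 2.693, B 8.190, C 6.241, D 9.876.
Lower quotas: A 2, B 8, C 6, D 9 (sum 25, leaving 2 seats).
Remainders in descending order: D 0.876, A 0.693, C 0.241, B 0.190.
The surplus seats go to D, A.

A 3; B 8; C 6; D 10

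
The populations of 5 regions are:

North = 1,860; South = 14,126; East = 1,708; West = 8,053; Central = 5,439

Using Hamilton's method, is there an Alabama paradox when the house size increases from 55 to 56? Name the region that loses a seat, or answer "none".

At 55 seats: North 3, South 25, East 3, West 14, Central 10.
At 56 seats: North 3, South 25, East 3, West 15, Central 10.
No region's allocation decreased.

none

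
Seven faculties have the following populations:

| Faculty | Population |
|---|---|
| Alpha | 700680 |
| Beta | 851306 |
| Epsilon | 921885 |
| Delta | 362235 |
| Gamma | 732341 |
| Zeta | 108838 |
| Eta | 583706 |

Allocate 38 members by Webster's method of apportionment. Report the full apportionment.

Alpha: 6, Beta: 8, Epsilon: 8, Delta: 3, Gamma: 7, Zeta: 1, Eta: 5

Standard divisor 4260991/38 ≈ 112131.342; standard quotas: Alpha 6.249, Beta 7.592, Epsilon 8.221, Delta 3.230, Gamma 6.531, Zeta 0.971, Eta 5.206.
Rounding to the nearest integer gives Alpha 6, Beta 8, Epsilon 8, Delta 3, Gamma 7, Zeta 1, Eta 5 — total 38, matching the house size, so no adjustment is needed.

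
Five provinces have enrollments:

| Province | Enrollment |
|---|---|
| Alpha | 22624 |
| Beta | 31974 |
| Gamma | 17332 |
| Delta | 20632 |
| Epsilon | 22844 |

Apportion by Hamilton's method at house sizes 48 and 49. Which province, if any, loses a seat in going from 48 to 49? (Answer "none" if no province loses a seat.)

none

At 48 seats: Alpha 9, Beta 13, Gamma 7, Delta 9, Epsilon 10.
At 49 seats: Alpha 10, Beta 13, Gamma 7, Delta 9, Epsilon 10.
No province's allocation decreased.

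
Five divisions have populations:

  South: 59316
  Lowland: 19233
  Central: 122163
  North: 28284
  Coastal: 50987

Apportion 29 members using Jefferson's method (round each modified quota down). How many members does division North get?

Standard divisor 279983/29 ≈ 9654.586; standard quotas: South 6.144, Lowland 1.992, Central 12.653, North 2.930, Coastal 5.281.
Rounding down gives 6, 1, 12, 2, 5 = 26 seats, so the divisor must be adjusted.
With modified divisor 9100: modified quotas South 6.518, Lowland 2.114, Central 13.425, North 3.108, Coastal 5.603.
Rounding down: South 6, Lowland 2, Central 13, North 3, Coastal 5 (total 29).
North receives 3.

3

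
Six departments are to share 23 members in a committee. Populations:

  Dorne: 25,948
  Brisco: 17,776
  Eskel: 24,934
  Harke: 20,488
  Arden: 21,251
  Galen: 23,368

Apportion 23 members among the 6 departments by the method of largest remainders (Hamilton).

Dorne=4, Brisco=3, Eskel=4, Harke=4, Arden=4, Galen=4

Total 133765; standard divisor 133765/23 ≈ 5815.87.
Standard quotas: Dorne 4.4616, Brisco 3.0565, Eskel 4.2872, Harke 3.5228, Arden 3.6540, Galen 4.0180.
Lower quotas: Dorne 4, Brisco 3, Eskel 4, Harke 3, Arden 3, Galen 4 (sum 21, leaving 2 seats).
Remainders in descending order: Arden 0.6540, Harke 0.5228, Dorne 0.4616, Eskel 0.2872, Brisco 0.0565, Galen 0.0180.
Largest remainders: Arden, Harke receive the extra seats.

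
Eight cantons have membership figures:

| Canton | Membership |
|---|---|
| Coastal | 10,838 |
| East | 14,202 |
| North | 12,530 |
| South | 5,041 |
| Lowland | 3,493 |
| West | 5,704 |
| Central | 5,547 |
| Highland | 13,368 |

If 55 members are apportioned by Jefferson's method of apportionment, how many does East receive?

11

Standard divisor 70723/55 ≈ 1285.873; standard quotas: Coastal 8.429, East 11.045, North 9.744, South 3.920, Lowland 2.716, West 4.436, Central 4.314, Highland 10.396.
Rounding down gives 8, 11, 9, 3, 2, 4, 4, 10 = 51 seats, so the divisor must be adjusted.
With modified divisor 1200: modified quotas Coastal 9.032, East 11.835, North 10.442, South 4.201, Lowland 2.911, West 4.753, Central 4.622, Highland 11.140.
Rounding down: Coastal 9, East 11, North 10, South 4, Lowland 2, West 4, Central 4, Highland 11 (total 55).
East receives 11.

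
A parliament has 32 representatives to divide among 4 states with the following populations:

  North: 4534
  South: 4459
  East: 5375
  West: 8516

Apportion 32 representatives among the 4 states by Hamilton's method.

North 6, South 6, East 8, West 12

Total 22884; standard divisor 22884/32 ≈ 715.125.
Standard quotas: North 6.3402, South 6.2353, East 7.5162, West 11.9084.
Lower quotas: North 6, South 6, East 7, West 11 (sum 30, leaving 2 seats).
Remainders in descending order: West 0.9084, East 0.5162, North 0.3402, South 0.2353.
Largest remainders: West, East receive the extra seats.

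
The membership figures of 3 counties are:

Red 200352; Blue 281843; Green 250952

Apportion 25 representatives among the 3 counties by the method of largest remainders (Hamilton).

Total 733147; standard divisor 733147/25 ≈ 29325.88.
Standard quotas: Red 6.8319, Blue 9.6107, Green 8.5574.
Lower quotas: Red 6, Blue 9, Green 8 (sum 23, leaving 2 seats).
Remainders in descending order: Red 0.8319, Blue 0.6107, Green 0.5574.
Largest remainders: Red, Blue receive the extra seats.

Red: 7, Blue: 10, Green: 8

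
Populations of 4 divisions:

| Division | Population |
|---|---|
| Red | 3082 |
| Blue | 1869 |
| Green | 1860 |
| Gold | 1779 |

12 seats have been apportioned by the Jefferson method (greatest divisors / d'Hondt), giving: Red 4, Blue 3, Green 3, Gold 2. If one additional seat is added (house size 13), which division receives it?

Red

Priority for the next seat is population ÷ (current seats + 1).
Priorities: Red 616.400, Blue 467.250, Green 465.000, Gold 593.000.
Highest priority: Red.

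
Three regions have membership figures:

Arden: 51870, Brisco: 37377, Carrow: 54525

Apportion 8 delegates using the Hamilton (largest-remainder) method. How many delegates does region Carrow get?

3

Standard divisor: 143772 ÷ 8 ≈ 17971.5.
Standard quotas: Arden 2.8862, Brisco 2.0798, Carrow 3.0340.
Lower quotas: Arden 2, Brisco 2, Carrow 3 (sum 7, leaving 1 seat).
Remainders in descending order: Arden 0.8862, Brisco 0.0798, Carrow 0.0340.
The surplus seat goes to Arden.
Carrow receives 3.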